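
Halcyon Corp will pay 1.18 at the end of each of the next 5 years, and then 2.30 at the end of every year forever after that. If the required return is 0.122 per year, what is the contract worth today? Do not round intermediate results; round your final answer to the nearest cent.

14.84

PV of 5-year annuity: 1.18 × [1 − (1+0.122)^−5] / 0.122 = 4.23264
Perpetuity value at year 5: 2.30 / 0.122 = 18.85246
PV of perpetuity: 18.85246 / (1+0.122)^5 = 10.60239
Total PV = 4.23264 + 10.60239 = 14.83503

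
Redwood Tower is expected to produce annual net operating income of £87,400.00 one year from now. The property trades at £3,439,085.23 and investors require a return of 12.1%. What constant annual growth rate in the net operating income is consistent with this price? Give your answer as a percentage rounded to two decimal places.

9.56%

P = D₁/(r−g) ⇒ g = r − D₁/P = 0.121 − £87,400.00/£3,439,085.23 = 0.095586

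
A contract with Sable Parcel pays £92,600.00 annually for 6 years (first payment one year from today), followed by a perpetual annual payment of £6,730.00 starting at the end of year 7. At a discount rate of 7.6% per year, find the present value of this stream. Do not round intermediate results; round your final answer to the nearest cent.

PV of 6-year annuity: £92,600.00 × [1 − (1+0.076)^−6] / 0.076 = 433323.24172
Perpetuity value at year 6: £6,730.00 / 0.076 = 88552.63158
PV of perpetuity: 88552.63158 / (1+0.076)^6 = 57059.48453
Total PV = 433323.24172 + 57059.48453 = 490382.72625

£490382.73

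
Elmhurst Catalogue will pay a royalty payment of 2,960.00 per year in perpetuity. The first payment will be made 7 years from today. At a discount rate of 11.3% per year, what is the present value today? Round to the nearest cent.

Value at end of year 6: C / r = 2,960.00 / 0.113 = 26,194.6903
Discount to today: PV = 26,194.6903 / (1 + 0.113)^6 = 26,194.6903 / 1.900951 = 13,779.78

13779.78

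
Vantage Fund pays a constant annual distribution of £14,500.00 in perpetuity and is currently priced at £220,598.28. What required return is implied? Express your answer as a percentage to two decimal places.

P = C/r ⇒ r = C/P = £14,500.00/£220,598.28 = 0.065730

6.57%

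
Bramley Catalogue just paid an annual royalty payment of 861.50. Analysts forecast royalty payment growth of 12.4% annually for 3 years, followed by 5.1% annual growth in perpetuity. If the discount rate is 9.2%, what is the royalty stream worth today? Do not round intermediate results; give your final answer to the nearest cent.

D_1 = 968.32600
D_2 = 1088.39842
D_3 = 1223.35983
Terminal value at year 3: TV = D_3×(1+g_2)/(r−g_2) = 1285.75118/0.041 = 31359.78487
P_0 = D_1/(1+r)^1 + D_2/(1+r)^2 + D_3/(1+r)^3 + TV/(1+r)^3
    = 886.74542 + 912.73064 + 939.47732 + 24082.69911 = 26821.65249

26821.65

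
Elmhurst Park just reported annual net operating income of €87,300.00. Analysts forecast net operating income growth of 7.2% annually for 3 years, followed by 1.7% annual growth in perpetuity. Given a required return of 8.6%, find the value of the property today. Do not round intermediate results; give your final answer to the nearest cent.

€1492807.31

D_1 = 93585.60000
D_2 = 100323.76320
D_3 = 107547.07415
Terminal value at year 3: TV = D_3×(1+g_2)/(r−g_2) = 109375.37441/0.069 = 1585150.35378
P_0 = D_1/(1+r)^1 + D_2/(1+r)^2 + D_3/(1+r)^3 + TV/(1+r)^3
    = 86174.58564 + 85063.67937 + 83967.09419 + 1237601.95349 = 1492807.31269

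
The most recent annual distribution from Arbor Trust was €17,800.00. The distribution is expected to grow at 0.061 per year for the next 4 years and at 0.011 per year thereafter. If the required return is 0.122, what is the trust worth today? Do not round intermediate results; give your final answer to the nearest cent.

D_1 = 18885.80000
D_2 = 20037.83380
D_3 = 21260.14166
D_4 = 22557.01030
Terminal value at year 4: TV = D_4×(1+g_2)/(r−g_2) = 22805.13742/0.111 = 205451.68844
P_0 = D_1/(1+r)^1 + D_2/(1+r)^2 + D_3/(1+r)^3 + D_4/(1+r)^4 + TV/(1+r)^4
    = 16832.26381 + 15917.14074 + 15051.77034 + 14233.44771 + 129639.78050 = 191674.40310

€191674.40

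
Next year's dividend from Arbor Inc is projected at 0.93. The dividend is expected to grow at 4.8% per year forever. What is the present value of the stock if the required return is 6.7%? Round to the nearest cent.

48.95

Growing perpetuity: P = D₁ / (r − g) = 0.9300 / (0.067 − 0.048) = 48.95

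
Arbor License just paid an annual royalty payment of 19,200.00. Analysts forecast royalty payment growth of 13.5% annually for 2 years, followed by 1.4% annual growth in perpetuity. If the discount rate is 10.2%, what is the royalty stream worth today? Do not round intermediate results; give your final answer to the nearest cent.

274826.93

D_1 = 21792.00000
D_2 = 24733.92000
Terminal value at year 2: TV = D_2×(1+g_2)/(r−g_2) = 25080.19488/0.088 = 285002.21455
P_0 = D_1/(1+r)^1 + D_2/(1+r)^2 + TV/(1+r)^2
    = 19774.95463 + 20367.12659 + 234684.84503 = 274826.92625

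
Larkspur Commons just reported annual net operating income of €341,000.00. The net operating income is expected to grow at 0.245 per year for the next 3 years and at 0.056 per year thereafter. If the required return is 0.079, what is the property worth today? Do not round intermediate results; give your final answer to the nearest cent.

€25422352.71

D_1 = 424545.00000
D_2 = 528558.52500
D_3 = 658055.36362
Terminal value at year 3: TV = D_3×(1+g_2)/(r−g_2) = 694906.46399/0.023 = 30213324.52122
P_0 = D_1/(1+r)^1 + D_2/(1+r)^2 + D_3/(1+r)^3 + TV/(1+r)^3
    = 393461.53846 + 453994.08284 + 523839.32635 + 24051057.76652 = 25422352.71418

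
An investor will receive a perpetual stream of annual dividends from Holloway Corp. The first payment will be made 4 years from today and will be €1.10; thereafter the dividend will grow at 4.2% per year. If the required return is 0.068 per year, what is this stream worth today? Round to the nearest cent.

Value at end of year 3: C₁ / (r − g) = €1.10 / (0.068 − 0.042) = €42.3077
Discount to today: PV = €42.3077 / (1 + 0.068)^3 = €42.3077 / 1.218186 = €34.73

€34.73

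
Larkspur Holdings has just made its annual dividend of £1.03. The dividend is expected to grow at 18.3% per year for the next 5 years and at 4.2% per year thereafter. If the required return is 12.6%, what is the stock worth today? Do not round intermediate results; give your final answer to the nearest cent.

£22.34

D_1 = 1.21849
D_2 = 1.44147
D_3 = 1.70526
D_4 = 2.01733
D_5 = 2.38650
Terminal value at year 5: TV = D_5×(1+g_2)/(r−g_2) = 2.48673/0.084 = 29.60393
P_0 = D_1/(1+r)^1 + D_2/(1+r)^2 + D_3/(1+r)^3 + D_4/(1+r)^4 + D_5/(1+r)^5 + TV/(1+r)^5
    = 1.08214 + 1.13692 + 1.19447 + 1.25494 + 1.31847 + 16.35526 = 22.34220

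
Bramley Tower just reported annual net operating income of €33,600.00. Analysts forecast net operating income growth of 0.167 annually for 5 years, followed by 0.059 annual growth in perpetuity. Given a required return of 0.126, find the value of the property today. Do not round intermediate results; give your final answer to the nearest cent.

D_1 = 39211.20000
D_2 = 45759.47040
D_3 = 53401.30196
D_4 = 62319.31938
D_5 = 72726.64572
Terminal value at year 5: TV = D_5×(1+g_2)/(r−g_2) = 77017.51782/0.067 = 1149515.19132
P_0 = D_1/(1+r)^1 + D_2/(1+r)^2 + D_3/(1+r)^3 + D_4/(1+r)^4 + D_5/(1+r)^5 + TV/(1+r)^5
    = 34823.44583 + 36091.43986 + 37405.60419 + 38767.61997 + 40179.22958 + 635071.70331 = 822339.04272

€822339.04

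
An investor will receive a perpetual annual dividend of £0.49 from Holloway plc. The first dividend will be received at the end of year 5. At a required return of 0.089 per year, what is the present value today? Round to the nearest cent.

£3.91

Value at end of year 4: C / r = £0.49 / 0.089 = £5.5056
Discount to today: PV = £5.5056 / (1 + 0.089)^4 = £5.5056 / 1.406409 = £3.91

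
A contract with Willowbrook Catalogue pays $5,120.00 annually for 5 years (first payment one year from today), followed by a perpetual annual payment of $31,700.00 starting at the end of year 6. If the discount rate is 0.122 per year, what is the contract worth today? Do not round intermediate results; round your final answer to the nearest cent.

$164493.95

PV of 5-year annuity: $5,120.00 × [1 − (1+0.122)^−5] / 0.122 = 18365.37400
Perpetuity value at year 5: $31,700.00 / 0.122 = 259836.06557
PV of perpetuity: 259836.06557 / (1+0.122)^5 = 146128.57424
Total PV = 18365.37400 + 146128.57424 = 164493.94823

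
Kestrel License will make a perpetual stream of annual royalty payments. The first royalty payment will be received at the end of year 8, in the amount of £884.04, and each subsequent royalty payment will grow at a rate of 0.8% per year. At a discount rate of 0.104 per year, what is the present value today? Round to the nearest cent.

£4606.99

Value at end of year 7: C₁ / (r − g) = £884.04 / (0.104 − 0.008) = £9,208.7500
Discount to today: PV = £9,208.7500 / (1 + 0.104)^7 = £9,208.7500 / 1.998865 = £4,606.99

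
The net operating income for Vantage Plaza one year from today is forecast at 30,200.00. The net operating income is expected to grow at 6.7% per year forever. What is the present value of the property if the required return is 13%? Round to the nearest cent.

Growing perpetuity: P = D₁ / (r − g) = 30,200.0000 / (0.13 − 0.067) = 479,365.08

479365.08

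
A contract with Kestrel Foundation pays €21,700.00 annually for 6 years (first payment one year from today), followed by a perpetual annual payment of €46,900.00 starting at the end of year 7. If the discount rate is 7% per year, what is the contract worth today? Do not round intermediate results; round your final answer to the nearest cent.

€549883.20

PV of 6-year annuity: €21,700.00 × [1 − (1+0.07)^−6] / 0.07 = 103433.91062
Perpetuity value at year 6: €46,900.00 / 0.07 = 670000.00000
PV of perpetuity: 670000.00000 / (1+0.07)^6 = 446449.28996
Total PV = 103433.91062 + 446449.28996 = 549883.20057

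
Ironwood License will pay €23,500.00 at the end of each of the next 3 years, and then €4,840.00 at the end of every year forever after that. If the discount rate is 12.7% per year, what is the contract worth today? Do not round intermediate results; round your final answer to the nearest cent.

€82394.76

PV of 3-year annuity: €23,500.00 × [1 − (1+0.127)^−3] / 0.127 = 55770.96420
Perpetuity value at year 3: €4,840.00 / 0.127 = 38110.23622
PV of perpetuity: 38110.23622 / (1+0.127)^3 = 26623.79083
Total PV = 55770.96420 + 26623.79083 = 82394.75503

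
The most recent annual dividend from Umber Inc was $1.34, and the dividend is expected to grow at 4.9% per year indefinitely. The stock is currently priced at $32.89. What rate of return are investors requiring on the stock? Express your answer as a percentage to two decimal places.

9.17%

D₁ = $1.34 × 1.049 = $1.4057
P = D₁/(r − g) ⇒ r = D₁/P + g = $1.4057/$32.89 + 0.049 = 0.042738 + 0.049 = 0.091738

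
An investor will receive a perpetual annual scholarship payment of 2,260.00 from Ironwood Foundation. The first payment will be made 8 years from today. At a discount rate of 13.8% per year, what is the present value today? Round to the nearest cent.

6625.73

Value at end of year 7: C / r = 2,260.00 / 0.138 = 16,376.8116
Discount to today: PV = 16,376.8116 / (1 + 0.138)^7 = 16,376.8116 / 2.471700 = 6,625.73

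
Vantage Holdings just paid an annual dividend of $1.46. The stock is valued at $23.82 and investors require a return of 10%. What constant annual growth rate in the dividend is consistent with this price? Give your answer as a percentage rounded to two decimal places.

3.65%

P = D₀(1+g)/(r−g) ⇒ P(r−g) = D₀(1+g) ⇒ g(P+D₀) = P·r − D₀
g = (P·r − D₀)/(P + D₀) = ($23.82×0.1 − $1.46) / ($23.82 + $1.46) = 0.036472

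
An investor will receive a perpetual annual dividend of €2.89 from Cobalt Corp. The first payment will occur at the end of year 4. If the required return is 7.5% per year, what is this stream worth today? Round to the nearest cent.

Value at end of year 3: C / r = €2.89 / 0.075 = €38.5333
Discount to today: PV = €38.5333 / (1 + 0.075)^3 = €38.5333 / 1.242297 = €31.02

€31.02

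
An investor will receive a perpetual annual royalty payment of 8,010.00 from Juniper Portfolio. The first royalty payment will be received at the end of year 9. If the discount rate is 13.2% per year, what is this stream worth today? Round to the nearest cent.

Value at end of year 8: C / r = 8,010.00 / 0.132 = 60,681.8182
Discount to today: PV = 60,681.8182 / (1 + 0.132)^8 = 60,681.8182 / 2.696320 = 22,505.42

22505.42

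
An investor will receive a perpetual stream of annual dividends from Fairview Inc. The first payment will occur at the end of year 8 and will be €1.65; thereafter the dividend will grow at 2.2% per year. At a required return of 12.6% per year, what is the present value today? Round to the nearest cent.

Value at end of year 7: C₁ / (r − g) = €1.65 / (0.126 − 0.022) = €15.8654
Discount to today: PV = €15.8654 / (1 + 0.126)^7 = €15.8654 / 2.294926 = €6.91

€6.91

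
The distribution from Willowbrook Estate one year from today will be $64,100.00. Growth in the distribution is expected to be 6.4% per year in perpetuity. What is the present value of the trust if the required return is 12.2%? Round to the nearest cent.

$1105172.41

Growing perpetuity: P = D₁ / (r − g) = $64,100.0000 / (0.122 − 0.064) = $1,105,172.41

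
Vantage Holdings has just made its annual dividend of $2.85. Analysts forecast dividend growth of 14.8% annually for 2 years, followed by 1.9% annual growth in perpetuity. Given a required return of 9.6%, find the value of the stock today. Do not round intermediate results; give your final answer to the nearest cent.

D_1 = 3.27180
D_2 = 3.75603
Terminal value at year 2: TV = D_2×(1+g_2)/(r−g_2) = 3.82739/0.077 = 49.70638
P_0 = D_1/(1+r)^1 + D_2/(1+r)^2 + TV/(1+r)^2
    = 2.98522 + 3.12685 + 41.38005 = 47.49212

$47.49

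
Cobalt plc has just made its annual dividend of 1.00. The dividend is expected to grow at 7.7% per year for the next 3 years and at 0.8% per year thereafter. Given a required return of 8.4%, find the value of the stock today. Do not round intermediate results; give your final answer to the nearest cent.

D_1 = 1.07700
D_2 = 1.15993
D_3 = 1.24924
Terminal value at year 3: TV = D_3×(1+g_2)/(r−g_2) = 1.25924/0.076 = 16.56891
P_0 = D_1/(1+r)^1 + D_2/(1+r)^2 + D_3/(1+r)^3 + TV/(1+r)^3
    = 0.99354 + 0.98713 + 0.98075 + 13.00787 = 15.96929

15.97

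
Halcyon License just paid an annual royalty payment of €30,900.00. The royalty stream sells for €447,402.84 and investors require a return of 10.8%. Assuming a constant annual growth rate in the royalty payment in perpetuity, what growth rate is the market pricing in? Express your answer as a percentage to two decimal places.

P = D₀(1+g)/(r−g) ⇒ P(r−g) = D₀(1+g) ⇒ g(P+D₀) = P·r − D₀
g = (P·r − D₀)/(P + D₀) = (€447,402.84×0.108 − €30,900.00) / (€447,402.84 + €30,900.00) = 0.036419

3.64%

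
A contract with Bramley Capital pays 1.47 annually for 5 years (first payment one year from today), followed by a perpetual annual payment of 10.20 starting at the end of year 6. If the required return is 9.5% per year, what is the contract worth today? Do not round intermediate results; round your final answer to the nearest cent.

73.85

PV of 5-year annuity: 1.47 × [1 − (1+0.095)^−5] / 0.095 = 5.64437
Perpetuity value at year 5: 10.20 / 0.095 = 107.36842
PV of perpetuity: 107.36842 / (1+0.095)^5 = 68.20339
Total PV = 5.64437 + 68.20339 = 73.84776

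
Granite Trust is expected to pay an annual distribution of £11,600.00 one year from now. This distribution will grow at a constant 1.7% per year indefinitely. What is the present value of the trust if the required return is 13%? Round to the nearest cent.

Growing perpetuity: P = D₁ / (r − g) = £11,600.0000 / (0.13 − 0.017) = £102,654.87

£102654.87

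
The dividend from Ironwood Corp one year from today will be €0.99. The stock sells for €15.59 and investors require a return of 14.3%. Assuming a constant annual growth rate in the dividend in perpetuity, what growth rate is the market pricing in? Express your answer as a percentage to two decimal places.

P = D₁/(r−g) ⇒ g = r − D₁/P = 0.143 − €0.99/€15.59 = 0.079498

7.95%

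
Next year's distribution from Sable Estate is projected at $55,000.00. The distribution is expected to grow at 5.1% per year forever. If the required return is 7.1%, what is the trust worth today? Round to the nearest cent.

Growing perpetuity: P = D₁ / (r − g) = $55,000.0000 / (0.071 − 0.051) = $2,750,000.00

$2750000.00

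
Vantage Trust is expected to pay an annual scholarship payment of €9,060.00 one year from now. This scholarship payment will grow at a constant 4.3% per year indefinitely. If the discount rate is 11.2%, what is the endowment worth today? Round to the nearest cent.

Growing perpetuity: P = D₁ / (r − g) = €9,060.0000 / (0.112 − 0.043) = €131,304.35

€131304.35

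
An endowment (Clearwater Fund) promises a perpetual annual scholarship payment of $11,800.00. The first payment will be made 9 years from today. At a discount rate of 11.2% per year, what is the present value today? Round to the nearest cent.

$45063.58

Value at end of year 8: C / r = $11,800.00 / 0.112 = $105,357.1429
Discount to today: PV = $105,357.1429 / (1 + 0.112)^8 = $105,357.1429 / 2.337967 = $45,063.58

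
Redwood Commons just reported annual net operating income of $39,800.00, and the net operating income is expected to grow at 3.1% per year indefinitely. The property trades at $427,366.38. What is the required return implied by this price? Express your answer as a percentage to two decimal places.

D₁ = $39,800.00 × 1.031 = $41,033.8000
P = D₁/(r − g) ⇒ r = D₁/P + g = $41,033.8000/$427,366.38 + 0.031 = 0.096016 + 0.031 = 0.127016

12.70%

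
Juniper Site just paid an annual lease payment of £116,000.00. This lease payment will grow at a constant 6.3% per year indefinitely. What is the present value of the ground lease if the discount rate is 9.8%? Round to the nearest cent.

D₁ = D₀ × (1 + g) = £116,000.00 × 1.063 = £123,308.0000
Growing perpetuity: P = D₁ / (r − g) = £123,308.0000 / (0.098 − 0.063) = £3,523,085.71

£3523085.71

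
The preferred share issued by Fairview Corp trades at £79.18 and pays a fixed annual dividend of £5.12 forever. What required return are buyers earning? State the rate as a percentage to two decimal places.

P = C/r ⇒ r = C/P = £5.12/£79.18 = 0.064663

6.47%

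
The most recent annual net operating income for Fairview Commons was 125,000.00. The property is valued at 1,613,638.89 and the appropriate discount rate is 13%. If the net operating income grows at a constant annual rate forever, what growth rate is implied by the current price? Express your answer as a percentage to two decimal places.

4.88%

P = D₀(1+g)/(r−g) ⇒ P(r−g) = D₀(1+g) ⇒ g(P+D₀) = P·r − D₀
g = (P·r − D₀)/(P + D₀) = (1,613,638.89×0.13 − 125,000.00) / (1,613,638.89 + 125,000.00) = 0.048758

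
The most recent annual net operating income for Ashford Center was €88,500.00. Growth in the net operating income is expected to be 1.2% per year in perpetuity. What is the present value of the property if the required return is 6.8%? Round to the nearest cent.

D₁ = D₀ × (1 + g) = €88,500.00 × 1.012 = €89,562.0000
Growing perpetuity: P = D₁ / (r − g) = €89,562.0000 / (0.068 − 0.012) = €1,599,321.43

€1599321.43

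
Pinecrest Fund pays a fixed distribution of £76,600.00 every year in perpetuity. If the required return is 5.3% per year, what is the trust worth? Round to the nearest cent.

Level perpetuity: PV = C / r = £76,600.00 / 0.053 = £1,445,283.02

£1445283.02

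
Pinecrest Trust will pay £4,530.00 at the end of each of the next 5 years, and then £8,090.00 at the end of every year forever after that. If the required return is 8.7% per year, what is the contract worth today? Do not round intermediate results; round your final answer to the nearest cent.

PV of 5-year annuity: £4,530.00 × [1 − (1+0.087)^−5] / 0.087 = 17758.13513
Perpetuity value at year 5: £8,090.00 / 0.087 = 92988.50575
PV of perpetuity: 92988.50575 / (1+0.087)^5 = 61274.75008
Total PV = 17758.13513 + 61274.75008 = 79032.88521

£79032.89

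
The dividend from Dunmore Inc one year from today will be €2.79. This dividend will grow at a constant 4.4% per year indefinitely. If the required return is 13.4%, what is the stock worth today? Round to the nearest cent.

Growing perpetuity: P = D₁ / (r − g) = €2.7900 / (0.134 − 0.044) = €31.00

€31.00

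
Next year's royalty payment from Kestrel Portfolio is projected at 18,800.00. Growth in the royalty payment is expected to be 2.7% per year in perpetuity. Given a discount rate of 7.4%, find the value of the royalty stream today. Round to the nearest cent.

400000.00

Growing perpetuity: P = D₁ / (r − g) = 18,800.0000 / (0.074 − 0.027) = 400,000.00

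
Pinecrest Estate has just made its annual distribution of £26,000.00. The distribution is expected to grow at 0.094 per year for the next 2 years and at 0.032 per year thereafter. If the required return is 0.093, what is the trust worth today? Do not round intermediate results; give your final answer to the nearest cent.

D_1 = 28444.00000
D_2 = 31117.73600
Terminal value at year 2: TV = D_2×(1+g_2)/(r−g_2) = 32113.50355/0.061 = 526450.87790
P_0 = D_1/(1+r)^1 + D_2/(1+r)^2 + TV/(1+r)^2
    = 26023.78774 + 26047.59724 + 440674.10419 = 492745.48918

£492745.49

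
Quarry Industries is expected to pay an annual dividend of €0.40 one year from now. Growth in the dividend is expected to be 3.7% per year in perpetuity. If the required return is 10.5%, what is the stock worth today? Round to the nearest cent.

€5.88

Growing perpetuity: P = D₁ / (r − g) = €0.4000 / (0.105 − 0.037) = €5.88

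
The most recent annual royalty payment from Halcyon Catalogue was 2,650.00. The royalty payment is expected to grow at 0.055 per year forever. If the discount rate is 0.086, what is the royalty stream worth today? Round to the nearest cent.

90185.48

D₁ = D₀ × (1 + g) = 2,650.00 × 1.055 = 2,795.7500
Growing perpetuity: P = D₁ / (r − g) = 2,795.7500 / (0.086 − 0.055) = 90,185.48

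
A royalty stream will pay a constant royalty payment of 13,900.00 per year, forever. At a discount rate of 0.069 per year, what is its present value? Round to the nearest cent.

201449.28

Level perpetuity: PV = C / r = 13,900.00 / 0.069 = 201,449.28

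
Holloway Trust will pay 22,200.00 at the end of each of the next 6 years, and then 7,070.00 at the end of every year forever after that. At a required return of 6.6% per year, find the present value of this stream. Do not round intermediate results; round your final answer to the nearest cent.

PV of 6-year annuity: 22,200.00 × [1 − (1+0.066)^−6] / 0.066 = 107136.61518
Perpetuity value at year 6: 7,070.00 / 0.066 = 107121.21212
PV of perpetuity: 107121.21212 / (1+0.066)^6 = 73001.57837
Total PV = 107136.61518 + 73001.57837 = 180138.19355

180138.19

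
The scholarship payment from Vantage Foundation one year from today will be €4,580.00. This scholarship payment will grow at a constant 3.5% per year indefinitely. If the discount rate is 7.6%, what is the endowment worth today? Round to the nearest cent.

Growing perpetuity: P = D₁ / (r − g) = €4,580.0000 / (0.076 − 0.035) = €111,707.32

€111707.32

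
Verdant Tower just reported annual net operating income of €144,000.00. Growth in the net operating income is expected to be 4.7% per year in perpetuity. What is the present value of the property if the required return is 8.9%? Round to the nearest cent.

€3589714.29

D₁ = D₀ × (1 + g) = €144,000.00 × 1.047 = €150,768.0000
Growing perpetuity: P = D₁ / (r − g) = €150,768.0000 / (0.089 − 0.047) = €3,589,714.29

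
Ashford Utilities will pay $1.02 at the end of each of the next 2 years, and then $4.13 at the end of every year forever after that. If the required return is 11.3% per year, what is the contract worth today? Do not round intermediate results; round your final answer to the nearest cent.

PV of 2-year annuity: $1.02 × [1 − (1+0.113)^−2] / 0.113 = 1.73984
Perpetuity value at year 2: $4.13 / 0.113 = 36.54867
PV of perpetuity: 36.54867 / (1+0.113)^2 = 29.50403
Total PV = 1.73984 + 29.50403 = 31.24387

$31.24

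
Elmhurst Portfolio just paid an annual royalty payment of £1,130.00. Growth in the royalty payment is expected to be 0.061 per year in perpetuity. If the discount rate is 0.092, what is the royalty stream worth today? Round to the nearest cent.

£38675.16

D₁ = D₀ × (1 + g) = £1,130.00 × 1.061 = £1,198.9300
Growing perpetuity: P = D₁ / (r − g) = £1,198.9300 / (0.092 − 0.061) = £38,675.16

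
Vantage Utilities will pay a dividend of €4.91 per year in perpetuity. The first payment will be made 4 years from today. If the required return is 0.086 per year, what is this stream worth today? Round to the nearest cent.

€44.58

Value at end of year 3: C / r = €4.91 / 0.086 = €57.0930
Discount to today: PV = €57.0930 / (1 + 0.086)^3 = €57.0930 / 1.280824 = €44.58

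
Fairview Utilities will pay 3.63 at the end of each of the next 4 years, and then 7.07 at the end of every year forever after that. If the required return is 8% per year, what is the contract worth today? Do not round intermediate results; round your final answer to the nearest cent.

PV of 4-year annuity: 3.63 × [1 − (1+0.08)^−4] / 0.08 = 12.02302
Perpetuity value at year 4: 7.07 / 0.08 = 88.37500
PV of perpetuity: 88.37500 / (1+0.08)^4 = 64.95826
Total PV = 12.02302 + 64.95826 = 76.98128

76.98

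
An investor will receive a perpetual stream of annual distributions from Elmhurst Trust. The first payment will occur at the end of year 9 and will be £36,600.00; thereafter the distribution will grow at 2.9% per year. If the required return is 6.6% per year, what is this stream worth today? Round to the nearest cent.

£593228.11

Value at end of year 8: C₁ / (r − g) = £36,600.00 / (0.066 − 0.029) = £989,189.1892
Discount to today: PV = £989,189.1892 / (1 + 0.066)^8 = £989,189.1892 / 1.667468 = £593,228.11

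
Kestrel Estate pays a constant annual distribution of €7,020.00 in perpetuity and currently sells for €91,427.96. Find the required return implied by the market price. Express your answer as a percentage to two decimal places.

7.68%

P = C/r ⇒ r = C/P = €7,020.00/€91,427.96 = 0.076782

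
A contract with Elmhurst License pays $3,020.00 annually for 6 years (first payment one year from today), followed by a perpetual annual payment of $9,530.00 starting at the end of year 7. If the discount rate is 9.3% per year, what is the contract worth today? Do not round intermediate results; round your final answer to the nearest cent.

PV of 6-year annuity: $3,020.00 × [1 − (1+0.093)^−6] / 0.093 = 13427.15149
Perpetuity value at year 6: $9,530.00 / 0.093 = 102473.11828
PV of perpetuity: 102473.11828 / (1+0.093)^6 = 60102.00778
Total PV = 13427.15149 + 60102.00778 = 73529.15927

$73529.16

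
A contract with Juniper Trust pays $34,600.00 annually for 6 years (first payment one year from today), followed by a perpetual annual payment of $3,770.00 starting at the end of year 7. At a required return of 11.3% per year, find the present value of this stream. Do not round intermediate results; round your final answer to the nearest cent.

PV of 6-year annuity: $34,600.00 × [1 − (1+0.113)^−6] / 0.113 = 145120.23574
Perpetuity value at year 6: $3,770.00 / 0.113 = 33362.83186
PV of perpetuity: 33362.83186 / (1+0.113)^6 = 17550.59808
Total PV = 145120.23574 + 17550.59808 = 162670.83382

$162670.83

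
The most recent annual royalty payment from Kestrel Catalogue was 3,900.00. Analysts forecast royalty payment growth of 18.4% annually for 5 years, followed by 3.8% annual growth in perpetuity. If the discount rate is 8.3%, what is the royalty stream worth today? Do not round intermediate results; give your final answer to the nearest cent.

166179.87

D_1 = 4617.60000
D_2 = 5467.23840
D_3 = 6473.21027
D_4 = 7664.28095
D_5 = 9074.50865
Terminal value at year 5: TV = D_5×(1+g_2)/(r−g_2) = 9419.33998/0.045 = 209318.66620
P_0 = D_1/(1+r)^1 + D_2/(1+r)^2 + D_3/(1+r)^3 + D_4/(1+r)^4 + D_5/(1+r)^5 + TV/(1+r)^5
    = 4263.71191 + 4661.34340 + 5096.05779 + 5571.31341 + 6090.89112 + 140496.55506 = 166179.87268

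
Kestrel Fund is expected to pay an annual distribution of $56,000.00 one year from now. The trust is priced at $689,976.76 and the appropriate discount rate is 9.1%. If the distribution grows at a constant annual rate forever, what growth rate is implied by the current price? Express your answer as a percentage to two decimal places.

P = D₁/(r−g) ⇒ g = r − D₁/P = 0.091 − $56,000.00/$689,976.76 = 0.009838

0.98%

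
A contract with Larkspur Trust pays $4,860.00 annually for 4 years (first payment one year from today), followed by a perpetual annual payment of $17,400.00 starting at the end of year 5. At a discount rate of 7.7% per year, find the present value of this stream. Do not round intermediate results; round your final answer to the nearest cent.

$184161.09

PV of 4-year annuity: $4,860.00 × [1 − (1+0.077)^−4] / 0.077 = 16205.01465
Perpetuity value at year 4: $17,400.00 / 0.077 = 225974.02597
PV of perpetuity: 225974.02597 / (1+0.077)^4 = 167956.07227
Total PV = 16205.01465 + 167956.07227 = 184161.08693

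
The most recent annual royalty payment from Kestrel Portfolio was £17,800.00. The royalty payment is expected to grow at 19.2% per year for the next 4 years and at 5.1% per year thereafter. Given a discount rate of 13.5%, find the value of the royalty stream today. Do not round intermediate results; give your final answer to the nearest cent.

£351534.46

D_1 = 21217.60000
D_2 = 25291.37920
D_3 = 30147.32401
D_4 = 35935.61022
Terminal value at year 4: TV = D_4×(1+g_2)/(r−g_2) = 37768.32634/0.084 = 449622.93258
P_0 = D_1/(1+r)^1 + D_2/(1+r)^2 + D_3/(1+r)^3 + D_4/(1+r)^4 + TV/(1+r)^4
    = 18693.92070 + 19632.73434 + 20618.69545 + 21654.17179 + 270934.93510 = 351534.45739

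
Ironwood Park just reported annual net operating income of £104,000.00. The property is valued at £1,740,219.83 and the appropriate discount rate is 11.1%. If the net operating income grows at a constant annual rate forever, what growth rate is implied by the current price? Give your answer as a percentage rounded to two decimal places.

4.83%

P = D₀(1+g)/(r−g) ⇒ P(r−g) = D₀(1+g) ⇒ g(P+D₀) = P·r − D₀
g = (P·r − D₀)/(P + D₀) = (£1,740,219.83×0.111 − £104,000.00) / (£1,740,219.83 + £104,000.00) = 0.048348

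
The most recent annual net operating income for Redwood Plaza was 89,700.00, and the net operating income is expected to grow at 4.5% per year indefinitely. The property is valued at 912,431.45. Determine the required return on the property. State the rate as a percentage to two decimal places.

D₁ = 89,700.00 × 1.045 = 93,736.5000
P = D₁/(r − g) ⇒ r = D₁/P + g = 93,736.5000/912,431.45 + 0.045 = 0.102733 + 0.045 = 0.147733

14.77%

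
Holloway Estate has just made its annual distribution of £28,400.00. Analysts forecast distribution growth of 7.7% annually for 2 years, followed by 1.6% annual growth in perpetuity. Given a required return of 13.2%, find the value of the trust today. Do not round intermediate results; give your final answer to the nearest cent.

D_1 = 30586.80000
D_2 = 32941.98360
Terminal value at year 2: TV = D_2×(1+g_2)/(r−g_2) = 33469.05534/0.116 = 288526.33912
P_0 = D_1/(1+r)^1 + D_2/(1+r)^2 + TV/(1+r)^2
    = 27020.14134 + 25707.32529 + 225160.71114 = 277888.17778

£277888.18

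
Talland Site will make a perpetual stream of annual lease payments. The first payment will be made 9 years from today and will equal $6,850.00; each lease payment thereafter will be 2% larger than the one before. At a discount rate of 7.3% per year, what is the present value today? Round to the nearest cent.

$73555.80

Value at end of year 8: C₁ / (r − g) = $6,850.00 / (0.073 − 0.02) = $129,245.2830
Discount to today: PV = $129,245.2830 / (1 + 0.073)^8 = $129,245.2830 / 1.757105 = $73,555.80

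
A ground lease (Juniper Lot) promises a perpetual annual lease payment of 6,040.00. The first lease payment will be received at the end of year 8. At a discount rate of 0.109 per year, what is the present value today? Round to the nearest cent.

Value at end of year 7: C / r = 6,040.00 / 0.109 = 55,412.8440
Discount to today: PV = 55,412.8440 / (1 + 0.109)^7 = 55,412.8440 / 2.063103 = 26,858.99

26858.99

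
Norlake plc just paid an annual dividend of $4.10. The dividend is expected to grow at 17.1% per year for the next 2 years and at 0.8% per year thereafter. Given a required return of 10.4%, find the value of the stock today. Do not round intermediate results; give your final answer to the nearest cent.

$57.40

D_1 = 4.80110
D_2 = 5.62209
Terminal value at year 2: TV = D_2×(1+g_2)/(r−g_2) = 5.66706/0.096 = 59.03193
P_0 = D_1/(1+r)^1 + D_2/(1+r)^2 + TV/(1+r)^2
    = 4.34882 + 4.61275 + 48.43383 = 57.39540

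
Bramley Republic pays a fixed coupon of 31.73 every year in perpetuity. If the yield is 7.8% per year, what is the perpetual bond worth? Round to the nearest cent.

406.79

Level perpetuity: PV = C / r = 31.73 / 0.078 = 406.79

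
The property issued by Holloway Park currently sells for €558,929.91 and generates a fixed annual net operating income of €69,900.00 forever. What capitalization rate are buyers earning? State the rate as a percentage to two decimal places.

12.51%

P = C/r ⇒ r = C/P = €69,900.00/€558,929.91 = 0.125060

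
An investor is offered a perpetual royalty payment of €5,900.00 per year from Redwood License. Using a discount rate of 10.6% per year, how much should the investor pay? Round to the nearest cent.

€55660.38

Level perpetuity: PV = C / r = €5,900.00 / 0.106 = €55,660.38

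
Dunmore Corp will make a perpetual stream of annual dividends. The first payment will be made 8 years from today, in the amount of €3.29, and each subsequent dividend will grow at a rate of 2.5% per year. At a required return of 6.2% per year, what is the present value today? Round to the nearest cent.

€58.36

Value at end of year 7: C₁ / (r − g) = €3.29 / (0.062 − 0.025) = €88.9189
Discount to today: PV = €88.9189 / (1 + 0.062)^7 = €88.9189 / 1.523602 = €58.36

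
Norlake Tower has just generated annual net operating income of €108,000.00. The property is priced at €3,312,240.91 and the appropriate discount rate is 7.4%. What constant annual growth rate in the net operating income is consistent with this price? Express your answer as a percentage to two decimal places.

P = D₀(1+g)/(r−g) ⇒ P(r−g) = D₀(1+g) ⇒ g(P+D₀) = P·r − D₀
g = (P·r − D₀)/(P + D₀) = (€3,312,240.91×0.074 − €108,000.00) / (€3,312,240.91 + €108,000.00) = 0.040087

4.01%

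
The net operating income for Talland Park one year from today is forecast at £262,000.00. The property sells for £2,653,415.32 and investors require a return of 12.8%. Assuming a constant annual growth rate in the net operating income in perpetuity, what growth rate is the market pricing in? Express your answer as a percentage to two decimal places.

2.93%

P = D₁/(r−g) ⇒ g = r − D₁/P = 0.128 − £262,000.00/£2,653,415.32 = 0.029259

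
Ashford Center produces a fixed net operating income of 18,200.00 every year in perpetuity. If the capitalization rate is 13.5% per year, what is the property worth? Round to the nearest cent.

Level perpetuity: PV = C / r = 18,200.00 / 0.135 = 134,814.81

134814.81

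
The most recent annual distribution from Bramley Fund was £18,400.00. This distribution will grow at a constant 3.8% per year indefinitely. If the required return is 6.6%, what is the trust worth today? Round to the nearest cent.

D₁ = D₀ × (1 + g) = £18,400.00 × 1.038 = £19,099.2000
Growing perpetuity: P = D₁ / (r − g) = £19,099.2000 / (0.066 − 0.038) = £682,114.29

£682114.29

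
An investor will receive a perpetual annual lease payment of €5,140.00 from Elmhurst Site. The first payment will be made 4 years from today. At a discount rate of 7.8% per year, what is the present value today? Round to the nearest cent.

€52603.21

Value at end of year 3: C / r = €5,140.00 / 0.078 = €65,897.4359
Discount to today: PV = €65,897.4359 / (1 + 0.078)^3 = €65,897.4359 / 1.252727 = €52,603.21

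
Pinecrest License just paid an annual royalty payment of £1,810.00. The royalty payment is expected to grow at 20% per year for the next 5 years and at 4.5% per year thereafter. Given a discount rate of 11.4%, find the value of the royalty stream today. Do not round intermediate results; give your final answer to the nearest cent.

D_1 = 2172.00000
D_2 = 2606.40000
D_3 = 3127.68000
D_4 = 3753.21600
D_5 = 4503.85920
Terminal value at year 5: TV = D_5×(1+g_2)/(r−g_2) = 4706.53286/0.069 = 68210.62122
P_0 = D_1/(1+r)^1 + D_2/(1+r)^2 + D_3/(1+r)^3 + D_4/(1+r)^4 + D_5/(1+r)^5 + TV/(1+r)^5
    = 1949.73070 + 2100.24851 + 2262.38619 + 2437.04078 + 2625.17857 + 39758.13927 = 51132.72401

£51132.72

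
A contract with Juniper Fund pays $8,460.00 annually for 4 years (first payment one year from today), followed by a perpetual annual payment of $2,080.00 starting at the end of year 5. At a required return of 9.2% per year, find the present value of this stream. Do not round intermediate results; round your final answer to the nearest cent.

$43187.70

PV of 4-year annuity: $8,460.00 × [1 − (1+0.092)^−4] / 0.092 = 27288.14165
Perpetuity value at year 4: $2,080.00 / 0.092 = 22608.69565
PV of perpetuity: 22608.69565 / (1+0.092)^4 = 15899.55444
Total PV = 27288.14165 + 15899.55444 = 43187.69609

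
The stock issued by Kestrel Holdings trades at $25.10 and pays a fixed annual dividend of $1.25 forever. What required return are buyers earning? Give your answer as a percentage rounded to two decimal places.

P = C/r ⇒ r = C/P = $1.25/$25.10 = 0.049801

4.98%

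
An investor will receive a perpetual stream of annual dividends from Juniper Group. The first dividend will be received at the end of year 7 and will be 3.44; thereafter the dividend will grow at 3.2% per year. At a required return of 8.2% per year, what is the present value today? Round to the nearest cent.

Value at end of year 6: C₁ / (r − g) = 3.44 / (0.082 − 0.032) = 68.8000
Discount to today: PV = 68.8000 / (1 + 0.082)^6 = 68.8000 / 1.604588 = 42.88

42.88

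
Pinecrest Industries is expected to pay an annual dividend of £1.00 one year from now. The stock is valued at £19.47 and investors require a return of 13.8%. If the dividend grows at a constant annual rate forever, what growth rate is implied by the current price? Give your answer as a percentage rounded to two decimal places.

P = D₁/(r−g) ⇒ g = r − D₁/P = 0.138 − £1.00/£19.47 = 0.086639

8.66%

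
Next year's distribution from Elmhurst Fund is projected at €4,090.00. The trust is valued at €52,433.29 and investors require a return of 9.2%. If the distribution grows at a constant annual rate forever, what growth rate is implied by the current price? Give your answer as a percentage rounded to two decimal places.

1.40%

P = D₁/(r−g) ⇒ g = r − D₁/P = 0.092 − €4,090.00/€52,433.29 = 0.013996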